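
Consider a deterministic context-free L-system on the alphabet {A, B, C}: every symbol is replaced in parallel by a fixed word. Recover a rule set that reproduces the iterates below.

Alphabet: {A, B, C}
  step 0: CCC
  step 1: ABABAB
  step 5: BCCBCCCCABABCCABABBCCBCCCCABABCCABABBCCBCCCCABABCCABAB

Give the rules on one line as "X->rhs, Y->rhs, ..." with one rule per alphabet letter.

  step 0 ⇒ step 1: CCC ⇒ AB·AB·AB
    C ↦ AB
    A ↦ B  (constrained at step 1)
    B ↦ CC  (constrained at step 1)

A->B, B->CC, C->AB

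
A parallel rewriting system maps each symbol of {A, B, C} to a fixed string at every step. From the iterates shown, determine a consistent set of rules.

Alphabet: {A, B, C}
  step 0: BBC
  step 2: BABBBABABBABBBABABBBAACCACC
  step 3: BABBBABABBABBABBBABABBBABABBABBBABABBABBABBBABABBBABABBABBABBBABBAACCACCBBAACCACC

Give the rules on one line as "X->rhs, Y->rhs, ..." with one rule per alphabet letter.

A->BBA, B->BAB, C->ACC

  step 2 ⇒ step 3: BABBBABABBABBBABABBBAACCACC ⇒ BAB·BBA·BAB·BAB·BAB·BBA·BAB·BBA·BAB·BAB·BBA·BAB·BAB·BAB·BBA·BAB·BBA·BAB·BAB·BAB·BBA·BBA·ACC·ACC·BBA·ACC·ACC
    A ↦ BBA
    B ↦ BAB
    C ↦ ACC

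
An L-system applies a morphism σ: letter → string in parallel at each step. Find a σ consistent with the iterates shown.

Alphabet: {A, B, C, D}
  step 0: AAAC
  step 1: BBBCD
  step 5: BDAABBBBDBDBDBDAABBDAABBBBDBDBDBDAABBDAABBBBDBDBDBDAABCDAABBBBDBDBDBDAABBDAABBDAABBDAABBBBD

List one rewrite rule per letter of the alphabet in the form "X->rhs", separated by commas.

A->B, B->BD, C->CD, D->AAB

  step 0 ⇒ step 1: AAAC ⇒ B·B·B·CD
    A ↦ B
    C ↦ CD
    B ↦ BD  (constrained at step 1)
    D ↦ AAB  (constrained at step 1)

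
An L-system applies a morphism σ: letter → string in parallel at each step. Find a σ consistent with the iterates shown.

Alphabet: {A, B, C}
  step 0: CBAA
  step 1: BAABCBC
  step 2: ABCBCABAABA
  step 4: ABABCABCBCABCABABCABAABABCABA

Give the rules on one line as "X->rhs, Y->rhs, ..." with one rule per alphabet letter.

A->BC, B->A, C->BA

  step 1 ⇒ step 2: BAABCBC ⇒ A·BC·BC·A·BA·A·BA
    A ↦ BC
    B ↦ A
    C ↦ BA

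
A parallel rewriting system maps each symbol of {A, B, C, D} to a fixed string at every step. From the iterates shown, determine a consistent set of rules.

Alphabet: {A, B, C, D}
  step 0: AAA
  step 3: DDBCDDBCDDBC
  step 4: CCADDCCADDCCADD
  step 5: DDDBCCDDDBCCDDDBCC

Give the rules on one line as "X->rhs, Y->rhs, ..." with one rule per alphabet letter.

  step 4 ⇒ step 5: CCADDCCADDCCADD ⇒ D·D·DB·C·C·D·D·DB·C·C·D·D·DB·C·C
    A ↦ DB
    C ↦ D
    D ↦ C
  step 3 ⇒ step 4: DDBCDDBCDDBC ⇒ C·C·AD·D·C·C·AD·D·C·C·AD·D
    B ↦ AD

A->DB, B->AD, C->D, D->C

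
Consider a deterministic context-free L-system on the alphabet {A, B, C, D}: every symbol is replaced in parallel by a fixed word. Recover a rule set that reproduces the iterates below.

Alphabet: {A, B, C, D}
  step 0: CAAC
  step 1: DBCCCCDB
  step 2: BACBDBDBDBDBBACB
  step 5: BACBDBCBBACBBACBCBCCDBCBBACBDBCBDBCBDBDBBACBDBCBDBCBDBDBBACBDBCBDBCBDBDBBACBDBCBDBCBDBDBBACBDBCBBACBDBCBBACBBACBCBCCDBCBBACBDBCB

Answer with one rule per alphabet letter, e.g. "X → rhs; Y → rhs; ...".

  step 1 ⇒ step 2: DBCCCCDB ⇒ BA·CB·DB·DB·DB·DB·BA·CB
    B ↦ CB
    C ↦ DB
    D ↦ BA
  step 0 ⇒ step 1: CAAC ⇒ DB·CC·CC·DB
    A ↦ CC

A->CC, B->CB, C->DB, D->BA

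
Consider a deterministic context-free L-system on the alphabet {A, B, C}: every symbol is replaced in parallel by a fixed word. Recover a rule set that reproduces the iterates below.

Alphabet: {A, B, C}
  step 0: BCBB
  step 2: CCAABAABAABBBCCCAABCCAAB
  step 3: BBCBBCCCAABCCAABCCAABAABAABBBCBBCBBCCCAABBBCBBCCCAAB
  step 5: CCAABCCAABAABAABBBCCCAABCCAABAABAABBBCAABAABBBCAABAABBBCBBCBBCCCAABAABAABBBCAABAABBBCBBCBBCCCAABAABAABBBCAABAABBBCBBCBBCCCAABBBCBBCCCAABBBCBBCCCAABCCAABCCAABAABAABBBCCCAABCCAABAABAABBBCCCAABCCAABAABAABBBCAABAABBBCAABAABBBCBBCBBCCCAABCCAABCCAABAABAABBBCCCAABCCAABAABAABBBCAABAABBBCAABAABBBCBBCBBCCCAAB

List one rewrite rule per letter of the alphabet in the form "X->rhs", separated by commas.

  step 2 ⇒ step 3: CCAABAABAABBBCCCAABCCAAB ⇒ BBC·BBC·C·C·AAB·C·C·AAB·C·C·AAB·AAB·AAB·BBC·BBC·BBC·C·C·AAB·BBC·BBC·C·C·AAB
    A ↦ C
    B ↦ AAB
    C ↦ BBC

A->C, B->AAB, C->BBC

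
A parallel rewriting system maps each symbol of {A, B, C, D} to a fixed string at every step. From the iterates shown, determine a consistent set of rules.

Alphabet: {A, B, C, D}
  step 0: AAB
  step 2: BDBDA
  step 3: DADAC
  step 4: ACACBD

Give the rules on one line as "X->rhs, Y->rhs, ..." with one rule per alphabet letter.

A->C, B->D, C->BD, D->A

  step 3 ⇒ step 4: DADAC ⇒ A·C·A·C·BD
    A ↦ C
    C ↦ BD
    D ↦ A
  step 2 ⇒ step 3: BDBDA ⇒ D·A·D·A·C
    B ↦ D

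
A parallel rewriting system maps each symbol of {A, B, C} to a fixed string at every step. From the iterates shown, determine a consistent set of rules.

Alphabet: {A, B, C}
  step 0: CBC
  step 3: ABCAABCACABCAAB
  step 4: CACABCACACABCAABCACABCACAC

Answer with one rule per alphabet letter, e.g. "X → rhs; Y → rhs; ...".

A->CA, B->C, C->AB

  step 3 ⇒ step 4: ABCAABCACABCAAB ⇒ CA·C·AB·CA·CA·C·AB·CA·AB·CA·C·AB·CA·CA·C
    A ↦ CA
    B ↦ C
    C ↦ AB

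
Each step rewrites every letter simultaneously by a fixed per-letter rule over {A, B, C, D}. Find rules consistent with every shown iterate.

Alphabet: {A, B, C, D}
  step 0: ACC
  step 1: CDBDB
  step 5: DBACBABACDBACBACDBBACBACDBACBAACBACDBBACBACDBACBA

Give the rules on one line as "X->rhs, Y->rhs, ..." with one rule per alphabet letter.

  step 0 ⇒ step 1: ACC ⇒ C·DB·DB
    A ↦ C
    C ↦ DB
    B ↦ BA  (constrained at step 1)
    D ↦ AC  (constrained at step 1)

A->C, B->BA, C->DB, D->AC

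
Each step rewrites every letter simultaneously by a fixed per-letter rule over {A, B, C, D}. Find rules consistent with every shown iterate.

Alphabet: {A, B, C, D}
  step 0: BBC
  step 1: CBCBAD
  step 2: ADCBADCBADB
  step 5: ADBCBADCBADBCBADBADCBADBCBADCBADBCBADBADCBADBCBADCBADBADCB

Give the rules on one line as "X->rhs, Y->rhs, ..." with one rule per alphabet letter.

A->AD, B->CB, C->AD, D->B

  step 1 ⇒ step 2: CBCBAD ⇒ AD·CB·AD·CB·AD·B
    A ↦ AD
    B ↦ CB
    C ↦ AD
    D ↦ B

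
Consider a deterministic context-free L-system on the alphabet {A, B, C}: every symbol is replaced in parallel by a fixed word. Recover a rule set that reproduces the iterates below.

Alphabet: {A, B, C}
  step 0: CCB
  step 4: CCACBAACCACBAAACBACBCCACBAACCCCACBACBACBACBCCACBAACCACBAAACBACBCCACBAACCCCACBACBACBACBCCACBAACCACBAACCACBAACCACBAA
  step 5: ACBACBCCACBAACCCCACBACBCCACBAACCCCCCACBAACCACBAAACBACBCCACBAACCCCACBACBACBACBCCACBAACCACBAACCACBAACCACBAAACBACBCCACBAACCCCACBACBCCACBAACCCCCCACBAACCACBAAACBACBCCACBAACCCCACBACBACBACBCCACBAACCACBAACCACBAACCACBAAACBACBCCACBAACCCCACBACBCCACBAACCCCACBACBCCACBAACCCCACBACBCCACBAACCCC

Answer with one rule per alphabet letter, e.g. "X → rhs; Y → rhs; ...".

A->CC, B->AA, C->ACB

  step 4 ⇒ step 5: CCACBAACCACBAAACBACBCCACBAACCCCACBACBACBACBCCACBAACCACBAAACBACBCCACBAACCCCACBACBACBACBCCACBAACCACBAACCACBAACCACBAA ⇒ ACB·ACB·CC·ACB·AA·CC·CC·ACB·ACB·CC·ACB·AA·CC·CC·CC·ACB·AA·CC·ACB·AA·ACB·ACB·CC·ACB·AA·CC·CC·ACB·ACB·ACB·ACB·CC·ACB·AA·CC·ACB·AA·CC·ACB·AA·CC·ACB·AA·ACB·ACB·CC·ACB·AA·CC·CC·ACB·ACB·CC·ACB·AA·CC·CC·CC·ACB·AA·CC·ACB·AA·ACB·ACB·CC·ACB·AA·CC·CC·ACB·ACB·ACB·ACB·CC·ACB·AA·CC·ACB·AA·CC·ACB·AA·CC·ACB·AA·ACB·ACB·CC·ACB·AA·CC·CC·ACB·ACB·CC·ACB·AA·CC·CC·ACB·ACB·CC·ACB·AA·CC·CC·ACB·ACB·CC·ACB·AA·CC·CC
    A ↦ CC
    B ↦ AA
    C ↦ ACB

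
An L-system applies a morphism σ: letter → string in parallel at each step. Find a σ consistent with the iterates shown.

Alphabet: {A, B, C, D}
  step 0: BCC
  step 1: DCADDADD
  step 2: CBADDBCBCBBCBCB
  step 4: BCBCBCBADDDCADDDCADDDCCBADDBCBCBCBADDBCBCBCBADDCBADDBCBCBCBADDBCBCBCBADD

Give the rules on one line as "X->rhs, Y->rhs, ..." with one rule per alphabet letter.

A->B, B->DC, C->ADD, D->CB

  step 1 ⇒ step 2: DCADDADD ⇒ CB·ADD·B·CB·CB·B·CB·CB
    A ↦ B
    C ↦ ADD
    D ↦ CB
  step 0 ⇒ step 1: BCC ⇒ DC·ADD·ADD
    B ↦ DC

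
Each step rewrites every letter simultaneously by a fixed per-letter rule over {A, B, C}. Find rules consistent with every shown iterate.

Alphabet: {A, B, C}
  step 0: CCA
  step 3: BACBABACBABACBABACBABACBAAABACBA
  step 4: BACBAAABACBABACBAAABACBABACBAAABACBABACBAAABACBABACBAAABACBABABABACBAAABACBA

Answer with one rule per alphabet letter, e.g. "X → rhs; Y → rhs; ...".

A->BA, B->BAC, C->AA

  step 3 ⇒ step 4: BACBABACBABACBABACBABACBAAABACBA ⇒ BAC·BA·AA·BAC·BA·BAC·BA·AA·BAC·BA·BAC·BA·AA·BAC·BA·BAC·BA·AA·BAC·BA·BAC·BA·AA·BAC·BA·BA·BA·BAC·BA·AA·BAC·BA
    A ↦ BA
    B ↦ BAC
    C ↦ AA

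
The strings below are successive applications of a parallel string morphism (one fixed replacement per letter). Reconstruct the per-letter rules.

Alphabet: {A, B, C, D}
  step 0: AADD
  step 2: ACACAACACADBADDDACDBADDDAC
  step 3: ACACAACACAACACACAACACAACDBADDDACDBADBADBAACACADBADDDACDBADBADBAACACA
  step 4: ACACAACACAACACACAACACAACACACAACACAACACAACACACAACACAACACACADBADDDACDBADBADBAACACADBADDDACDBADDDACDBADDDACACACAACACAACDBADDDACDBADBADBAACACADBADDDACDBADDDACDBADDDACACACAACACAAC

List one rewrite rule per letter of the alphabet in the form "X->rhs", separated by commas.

  step 3 ⇒ step 4: ACACAACACAACACACAACACAACDBADDDACDBADBADBAACACADBADDDACDBADBADBAACACA ⇒ AC·ACA·AC·ACA·AC·AC·ACA·AC·ACA·AC·AC·ACA·AC·ACA·AC·ACA·AC·AC·ACA·AC·ACA·AC·AC·ACA·DBA·DDD·AC·DBA·DBA·DBA·AC·ACA·DBA·DDD·AC·DBA·DDD·AC·DBA·DDD·AC·AC·ACA·AC·ACA·AC·DBA·DDD·AC·DBA·DBA·DBA·AC·ACA·DBA·DDD·AC·DBA·DDD·AC·DBA·DDD·AC·AC·ACA·AC·ACA·AC
    A ↦ AC
    B ↦ DDD
    C ↦ ACA
    D ↦ DBA

A->AC, B->DDD, C->ACA, D->DBA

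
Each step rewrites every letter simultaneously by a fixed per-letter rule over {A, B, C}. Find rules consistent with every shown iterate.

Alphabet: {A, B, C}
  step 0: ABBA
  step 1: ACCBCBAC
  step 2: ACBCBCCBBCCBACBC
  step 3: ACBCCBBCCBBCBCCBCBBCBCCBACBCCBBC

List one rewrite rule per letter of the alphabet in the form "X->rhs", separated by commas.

A->AC, B->CB, C->BC

  step 2 ⇒ step 3: ACBCBCCBBCCBACBC ⇒ AC·BC·CB·BC·CB·BC·BC·CB·CB·BC·BC·CB·AC·BC·CB·BC
    A ↦ AC
    B ↦ CB
    C ↦ BC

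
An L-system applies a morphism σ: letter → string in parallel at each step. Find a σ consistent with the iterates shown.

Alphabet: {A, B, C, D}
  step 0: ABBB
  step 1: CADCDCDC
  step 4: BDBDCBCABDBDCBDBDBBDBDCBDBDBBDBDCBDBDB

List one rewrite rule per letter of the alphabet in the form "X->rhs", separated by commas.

  step 0 ⇒ step 1: ABBB ⇒ CA·DC·DC·DC
    A ↦ CA
    B ↦ DC
    C ↦ B  (constrained at step 1)
    D ↦ BD  (constrained at step 1)

A->CA, B->DC, C->B, D->BD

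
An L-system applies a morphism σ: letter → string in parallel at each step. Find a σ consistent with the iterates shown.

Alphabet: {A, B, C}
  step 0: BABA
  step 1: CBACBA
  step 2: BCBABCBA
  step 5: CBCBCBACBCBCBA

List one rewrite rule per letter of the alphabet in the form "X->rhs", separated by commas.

  step 1 ⇒ step 2: CBACBA ⇒ B·C·BA·B·C·BA
    A ↦ BA
    B ↦ C
    C ↦ B

A->BA, B->C, C->B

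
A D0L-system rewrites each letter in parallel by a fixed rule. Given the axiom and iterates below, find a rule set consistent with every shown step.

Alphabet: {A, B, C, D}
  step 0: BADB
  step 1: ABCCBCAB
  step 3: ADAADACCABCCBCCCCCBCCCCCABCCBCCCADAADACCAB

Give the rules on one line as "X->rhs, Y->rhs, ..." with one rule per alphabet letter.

A->CC, B->AB, C->ADA, D->BC

  step 0 ⇒ step 1: BADB ⇒ AB·CC·BC·AB
    A ↦ CC
    B ↦ AB
    D ↦ BC
    C ↦ ADA  (constrained at step 1)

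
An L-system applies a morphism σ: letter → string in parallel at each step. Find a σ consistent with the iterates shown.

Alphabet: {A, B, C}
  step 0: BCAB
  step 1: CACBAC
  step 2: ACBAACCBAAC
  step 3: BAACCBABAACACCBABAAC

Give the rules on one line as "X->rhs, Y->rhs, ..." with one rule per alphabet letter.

  step 2 ⇒ step 3: ACBAACCBAAC ⇒ BA·AC·C·BA·BA·AC·AC·C·BA·BA·AC
    A ↦ BA
    B ↦ C
    C ↦ AC

A->BA, B->C, C->AC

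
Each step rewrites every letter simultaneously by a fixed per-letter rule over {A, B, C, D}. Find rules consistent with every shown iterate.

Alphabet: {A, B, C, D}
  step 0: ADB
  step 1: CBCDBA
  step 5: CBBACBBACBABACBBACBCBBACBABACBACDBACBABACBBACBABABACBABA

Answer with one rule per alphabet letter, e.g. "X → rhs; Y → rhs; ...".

  step 0 ⇒ step 1: ADB ⇒ CB·CD·BA
    A ↦ CB
    B ↦ BA
    D ↦ CD
    C ↦ A  (constrained at step 1)

A->CB, B->BA, C->A, D->CD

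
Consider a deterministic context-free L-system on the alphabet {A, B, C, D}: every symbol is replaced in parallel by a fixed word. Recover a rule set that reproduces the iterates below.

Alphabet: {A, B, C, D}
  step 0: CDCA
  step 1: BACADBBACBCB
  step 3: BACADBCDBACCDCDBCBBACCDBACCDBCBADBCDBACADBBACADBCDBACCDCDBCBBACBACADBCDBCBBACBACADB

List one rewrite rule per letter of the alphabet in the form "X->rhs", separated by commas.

  step 0 ⇒ step 1: CDCA ⇒ BAC·ADB·BAC·BCB
    A ↦ BCB
    C ↦ BAC
    D ↦ ADB
    B ↦ CD  (constrained at step 1)

A->BCB, B->CD, C->BAC, D->ADB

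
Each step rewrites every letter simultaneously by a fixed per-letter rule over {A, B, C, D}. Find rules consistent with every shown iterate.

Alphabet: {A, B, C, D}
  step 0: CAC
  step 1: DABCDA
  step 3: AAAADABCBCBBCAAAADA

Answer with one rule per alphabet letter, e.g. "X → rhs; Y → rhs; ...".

  step 0 ⇒ step 1: CAC ⇒ DA·BC·DA
    A ↦ BC
    C ↦ DA
    B ↦ AA  (constrained at step 1)
    D ↦ B  (constrained at step 1)

A->BC, B->AA, C->DA, D->B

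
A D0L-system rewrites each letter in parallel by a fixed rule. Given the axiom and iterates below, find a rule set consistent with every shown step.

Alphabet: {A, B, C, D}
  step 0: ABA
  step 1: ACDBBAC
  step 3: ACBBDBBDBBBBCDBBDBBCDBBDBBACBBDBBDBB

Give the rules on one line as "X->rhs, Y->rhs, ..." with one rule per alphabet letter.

  step 0 ⇒ step 1: ABA ⇒ AC·DBB·AC
    A ↦ AC
    B ↦ DBB
    C ↦ BB  (constrained at step 1)
    D ↦ C  (constrained at step 1)

A->AC, B->DBB, C->BB, D->C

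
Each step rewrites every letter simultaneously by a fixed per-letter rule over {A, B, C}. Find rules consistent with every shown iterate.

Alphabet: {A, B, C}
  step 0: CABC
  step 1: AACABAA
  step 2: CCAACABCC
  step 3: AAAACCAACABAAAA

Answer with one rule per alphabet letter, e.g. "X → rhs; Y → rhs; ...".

  step 2 ⇒ step 3: CCAACABCC ⇒ AA·AA·C·C·AA·C·AB·AA·AA
    A ↦ C
    B ↦ AB
    C ↦ AA

A->C, B->AB, C->AA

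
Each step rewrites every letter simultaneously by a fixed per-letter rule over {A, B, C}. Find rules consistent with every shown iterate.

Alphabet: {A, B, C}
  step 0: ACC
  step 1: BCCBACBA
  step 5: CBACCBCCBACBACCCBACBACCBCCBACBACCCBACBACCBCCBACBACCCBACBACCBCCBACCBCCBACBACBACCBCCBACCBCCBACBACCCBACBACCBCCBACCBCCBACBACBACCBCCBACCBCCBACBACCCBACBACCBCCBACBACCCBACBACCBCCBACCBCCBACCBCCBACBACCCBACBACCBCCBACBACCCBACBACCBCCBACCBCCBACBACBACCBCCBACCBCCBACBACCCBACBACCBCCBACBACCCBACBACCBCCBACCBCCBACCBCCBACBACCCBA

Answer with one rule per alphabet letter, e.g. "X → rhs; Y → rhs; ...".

A->BC, B->CC, C->CBA

  step 0 ⇒ step 1: ACC ⇒ BC·CBA·CBA
    A ↦ BC
    C ↦ CBA
    B ↦ CC  (constrained at step 1)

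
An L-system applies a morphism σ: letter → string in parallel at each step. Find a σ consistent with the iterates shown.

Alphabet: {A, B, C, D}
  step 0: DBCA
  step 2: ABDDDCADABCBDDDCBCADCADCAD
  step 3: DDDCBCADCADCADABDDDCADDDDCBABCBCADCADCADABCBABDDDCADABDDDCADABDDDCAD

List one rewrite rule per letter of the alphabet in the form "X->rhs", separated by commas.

  step 2 ⇒ step 3: ABDDDCADABCBDDDCBCADCADCAD ⇒ DDD·CB·CAD·CAD·CAD·AB·DDD·CAD·DDD·CB·AB·CB·CAD·CAD·CAD·AB·CB·AB·DDD·CAD·AB·DDD·CAD·AB·DDD·CAD
    A ↦ DDD
    B ↦ CB
    C ↦ AB
    D ↦ CAD

A->DDD, B->CB, C->AB, D->CAD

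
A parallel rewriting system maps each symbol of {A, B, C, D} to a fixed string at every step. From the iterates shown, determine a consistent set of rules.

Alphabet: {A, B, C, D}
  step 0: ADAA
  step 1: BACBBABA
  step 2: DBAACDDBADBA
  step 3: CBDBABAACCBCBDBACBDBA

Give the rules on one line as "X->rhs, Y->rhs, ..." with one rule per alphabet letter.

  step 2 ⇒ step 3: DBAACDDBADBA ⇒ CB·D·BA·BA·AC·CB·CB·D·BA·CB·D·BA
    A ↦ BA
    B ↦ D
    C ↦ AC
    D ↦ CB

A->BA, B->D, C->AC, D->CB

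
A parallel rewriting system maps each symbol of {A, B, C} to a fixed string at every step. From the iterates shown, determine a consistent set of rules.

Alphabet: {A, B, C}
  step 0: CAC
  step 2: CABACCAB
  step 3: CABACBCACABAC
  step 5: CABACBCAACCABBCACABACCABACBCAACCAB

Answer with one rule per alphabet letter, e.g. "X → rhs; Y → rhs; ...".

  step 2 ⇒ step 3: CABACCAB ⇒ CA·B·AC·B·CA·CA·B·AC
    A ↦ B
    B ↦ AC
    C ↦ CA

A->B, B->AC, C->CA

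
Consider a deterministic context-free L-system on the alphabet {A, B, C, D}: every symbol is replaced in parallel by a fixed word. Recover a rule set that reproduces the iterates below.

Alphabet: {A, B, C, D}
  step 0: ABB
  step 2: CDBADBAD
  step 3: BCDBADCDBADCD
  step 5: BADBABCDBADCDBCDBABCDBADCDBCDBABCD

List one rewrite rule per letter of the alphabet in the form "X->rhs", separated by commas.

A->D, B->BA, C->B, D->CD

  step 2 ⇒ step 3: CDBADBAD ⇒ B·CD·BA·D·CD·BA·D·CD
    A ↦ D
    B ↦ BA
    C ↦ B
    D ↦ CD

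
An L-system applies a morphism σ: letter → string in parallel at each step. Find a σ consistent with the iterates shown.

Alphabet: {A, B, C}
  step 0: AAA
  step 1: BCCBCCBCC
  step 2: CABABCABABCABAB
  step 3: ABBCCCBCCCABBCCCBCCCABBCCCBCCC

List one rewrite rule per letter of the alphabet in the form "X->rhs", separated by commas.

A->BCC, B->C, C->AB

  step 2 ⇒ step 3: CABABCABABCABAB ⇒ AB·BCC·C·BCC·C·AB·BCC·C·BCC·C·AB·BCC·C·BCC·C
    A ↦ BCC
    B ↦ C
    C ↦ AB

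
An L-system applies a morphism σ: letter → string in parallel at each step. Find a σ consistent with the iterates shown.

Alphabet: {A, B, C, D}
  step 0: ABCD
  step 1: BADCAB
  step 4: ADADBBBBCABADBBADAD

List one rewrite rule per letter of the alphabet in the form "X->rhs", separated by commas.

  step 0 ⇒ step 1: ABCD ⇒ B·AD·CA·B
    A ↦ B
    B ↦ AD
    C ↦ CA
    D ↦ B

A->B, B->AD, C->CA, D->B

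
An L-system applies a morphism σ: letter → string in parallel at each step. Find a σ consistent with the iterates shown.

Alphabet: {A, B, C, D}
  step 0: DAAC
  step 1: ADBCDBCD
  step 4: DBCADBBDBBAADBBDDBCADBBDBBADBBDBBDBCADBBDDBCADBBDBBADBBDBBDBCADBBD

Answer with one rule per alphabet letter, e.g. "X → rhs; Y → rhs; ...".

A->DBC, B->DBB, C->D, D->A

  step 0 ⇒ step 1: DAAC ⇒ A·DBC·DBC·D
    A ↦ DBC
    C ↦ D
    D ↦ A
    B ↦ DBB  (constrained at step 1)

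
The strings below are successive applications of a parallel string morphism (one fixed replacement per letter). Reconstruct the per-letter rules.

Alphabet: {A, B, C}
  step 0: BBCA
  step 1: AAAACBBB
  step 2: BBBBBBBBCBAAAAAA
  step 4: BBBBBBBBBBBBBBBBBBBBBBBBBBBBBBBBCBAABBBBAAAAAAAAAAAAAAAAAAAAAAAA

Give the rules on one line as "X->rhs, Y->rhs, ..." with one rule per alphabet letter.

  step 1 ⇒ step 2: AAAACBBB ⇒ BB·BB·BB·BB·CB·AA·AA·AA
    A ↦ BB
    B ↦ AA
    C ↦ CB

A->BB, B->AA, C->CB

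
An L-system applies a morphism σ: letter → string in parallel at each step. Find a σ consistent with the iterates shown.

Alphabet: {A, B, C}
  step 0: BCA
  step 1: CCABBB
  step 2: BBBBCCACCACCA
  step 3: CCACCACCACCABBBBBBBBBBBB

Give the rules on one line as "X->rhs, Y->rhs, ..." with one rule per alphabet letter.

  step 2 ⇒ step 3: BBBBCCACCACCA ⇒ CCA·CCA·CCA·CCA·B·B·BB·B·B·BB·B·B·BB
    A ↦ BB
    B ↦ CCA
    C ↦ B

A->BB, B->CCA, C->B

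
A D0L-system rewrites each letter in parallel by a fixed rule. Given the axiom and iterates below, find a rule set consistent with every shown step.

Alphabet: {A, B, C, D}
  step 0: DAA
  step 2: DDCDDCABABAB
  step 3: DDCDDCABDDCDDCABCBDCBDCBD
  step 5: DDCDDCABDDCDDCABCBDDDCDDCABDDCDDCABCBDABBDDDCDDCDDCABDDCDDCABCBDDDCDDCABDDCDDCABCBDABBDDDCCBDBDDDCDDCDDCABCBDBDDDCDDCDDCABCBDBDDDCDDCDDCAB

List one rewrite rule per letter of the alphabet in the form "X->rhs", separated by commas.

  step 2 ⇒ step 3: DDCDDCABABAB ⇒ DDC·DDC·AB·DDC·DDC·AB·C·BD·C·BD·C·BD
    A ↦ C
    B ↦ BD
    C ↦ AB
    D ↦ DDC

A->C, B->BD, C->AB, D->DDC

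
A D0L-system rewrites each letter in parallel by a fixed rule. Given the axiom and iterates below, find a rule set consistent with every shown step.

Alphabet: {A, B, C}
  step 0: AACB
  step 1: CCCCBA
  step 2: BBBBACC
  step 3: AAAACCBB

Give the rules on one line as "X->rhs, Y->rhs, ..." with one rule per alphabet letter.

A->CC, B->A, C->B

  step 2 ⇒ step 3: BBBBACC ⇒ A·A·A·A·CC·B·B
    A ↦ CC
    B ↦ A
    C ↦ B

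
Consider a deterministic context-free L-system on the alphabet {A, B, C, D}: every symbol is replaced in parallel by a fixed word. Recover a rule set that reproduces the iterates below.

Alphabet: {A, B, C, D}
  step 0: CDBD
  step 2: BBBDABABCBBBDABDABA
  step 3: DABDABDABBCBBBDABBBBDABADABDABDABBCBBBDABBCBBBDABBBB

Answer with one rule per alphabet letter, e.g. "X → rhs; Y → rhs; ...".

A->BBB, B->DAB, C->A, D->BC

  step 2 ⇒ step 3: BBBDABABCBBBDABDABA ⇒ DAB·DAB·DAB·BC·BBB·DAB·BBB·DAB·A·DAB·DAB·DAB·BC·BBB·DAB·BC·BBB·DAB·BBB
    A ↦ BBB
    B ↦ DAB
    C ↦ A
    D ↦ BC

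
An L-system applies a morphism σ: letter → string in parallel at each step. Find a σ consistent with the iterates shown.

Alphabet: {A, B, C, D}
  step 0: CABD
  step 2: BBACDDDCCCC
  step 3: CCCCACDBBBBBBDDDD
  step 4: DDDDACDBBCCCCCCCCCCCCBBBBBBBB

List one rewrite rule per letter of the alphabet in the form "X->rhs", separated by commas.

  step 3 ⇒ step 4: CCCCACDBBBBBBDDDD ⇒ D·D·D·D·AC·D·BB·CC·CC·CC·CC·CC·CC·BB·BB·BB·BB
    A ↦ AC
    B ↦ CC
    C ↦ D
    D ↦ BB

A->AC, B->CC, C->D, D->BB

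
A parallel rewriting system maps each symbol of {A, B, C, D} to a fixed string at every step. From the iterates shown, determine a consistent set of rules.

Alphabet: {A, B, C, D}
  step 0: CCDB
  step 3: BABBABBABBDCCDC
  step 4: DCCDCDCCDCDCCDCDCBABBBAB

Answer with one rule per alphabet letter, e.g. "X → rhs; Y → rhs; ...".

  step 3 ⇒ step 4: BABBABBABBDCCDC ⇒ DC·C·DC·DC·C·DC·DC·C·DC·DC·BA·B·B·BA·B
    A ↦ C
    B ↦ DC
    C ↦ B
    D ↦ BA

A->C, B->DC, C->B, D->BA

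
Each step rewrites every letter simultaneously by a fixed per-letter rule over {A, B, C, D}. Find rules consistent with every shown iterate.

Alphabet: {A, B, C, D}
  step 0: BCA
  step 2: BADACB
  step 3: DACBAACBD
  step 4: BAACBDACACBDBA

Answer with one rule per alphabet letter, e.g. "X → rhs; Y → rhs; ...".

  step 3 ⇒ step 4: DACBAACBD ⇒ BA·AC·B·D·AC·AC·B·D·BA
    A ↦ AC
    B ↦ D
    C ↦ B
    D ↦ BA

A->AC, B->D, C->B, D->BA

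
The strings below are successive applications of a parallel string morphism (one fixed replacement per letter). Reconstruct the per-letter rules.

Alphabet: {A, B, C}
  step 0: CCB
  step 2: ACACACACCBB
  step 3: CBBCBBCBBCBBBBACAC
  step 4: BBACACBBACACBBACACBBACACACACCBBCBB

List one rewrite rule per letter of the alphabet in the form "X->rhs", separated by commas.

  step 3 ⇒ step 4: CBBCBBCBBCBBBBACAC ⇒ BB·AC·AC·BB·AC·AC·BB·AC·AC·BB·AC·AC·AC·AC·C·BB·C·BB
    A ↦ C
    B ↦ AC
    C ↦ BB

A->C, B->AC, C->BB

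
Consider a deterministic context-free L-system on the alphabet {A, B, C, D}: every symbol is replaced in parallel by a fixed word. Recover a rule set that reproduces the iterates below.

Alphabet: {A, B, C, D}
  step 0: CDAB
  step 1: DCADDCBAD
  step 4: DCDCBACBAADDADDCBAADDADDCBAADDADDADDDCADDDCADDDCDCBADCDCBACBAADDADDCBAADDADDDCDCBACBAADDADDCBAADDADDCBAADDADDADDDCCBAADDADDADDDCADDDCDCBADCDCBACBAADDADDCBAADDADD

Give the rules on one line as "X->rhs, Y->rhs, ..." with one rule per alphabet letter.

  step 0 ⇒ step 1: CDAB ⇒ DC·ADD·CBA·D
    A ↦ CBA
    B ↦ D
    C ↦ DC
    D ↦ ADD

A->CBA, B->D, C->DC, D->ADD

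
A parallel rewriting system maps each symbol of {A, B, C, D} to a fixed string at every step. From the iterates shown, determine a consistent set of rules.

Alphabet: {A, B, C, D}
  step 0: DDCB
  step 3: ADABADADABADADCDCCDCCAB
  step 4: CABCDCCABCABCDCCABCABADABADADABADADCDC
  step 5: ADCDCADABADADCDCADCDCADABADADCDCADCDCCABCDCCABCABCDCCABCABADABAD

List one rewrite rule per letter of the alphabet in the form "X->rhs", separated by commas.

  step 4 ⇒ step 5: CABCDCCABCABCDCCABCABADABADADABADADCDC ⇒ AD·C·DC·AD·AB·AD·AD·C·DC·AD·C·DC·AD·AB·AD·AD·C·DC·AD·C·DC·C·AB·C·DC·C·AB·C·AB·C·DC·C·AB·C·AB·AD·AB·AD
    A ↦ C
    B ↦ DC
    C ↦ AD
    D ↦ AB

A->C, B->DC, C->AD, D->AB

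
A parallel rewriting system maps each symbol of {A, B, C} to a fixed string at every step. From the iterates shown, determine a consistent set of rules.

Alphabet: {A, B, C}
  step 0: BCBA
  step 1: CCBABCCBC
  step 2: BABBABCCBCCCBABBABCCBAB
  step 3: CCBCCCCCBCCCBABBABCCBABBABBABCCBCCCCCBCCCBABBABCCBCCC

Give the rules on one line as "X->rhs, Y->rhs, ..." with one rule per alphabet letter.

  step 2 ⇒ step 3: BABBABCCBCCCBABBABCCBAB ⇒ CC·BC·CC·CC·BC·CC·BAB·BAB·CC·BAB·BAB·BAB·CC·BC·CC·CC·BC·CC·BAB·BAB·CC·BC·CC
    A ↦ BC
    B ↦ CC
    C ↦ BAB

A->BC, B->CC, C->BAB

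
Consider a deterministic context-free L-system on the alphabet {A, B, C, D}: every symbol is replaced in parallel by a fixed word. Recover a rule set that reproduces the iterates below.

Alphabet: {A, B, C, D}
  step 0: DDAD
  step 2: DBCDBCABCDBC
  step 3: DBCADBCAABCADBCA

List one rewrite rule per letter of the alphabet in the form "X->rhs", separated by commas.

  step 2 ⇒ step 3: DBCDBCABCDBC ⇒ DB·C·A·DB·C·A·AB·C·A·DB·C·A
    A ↦ AB
    B ↦ C
    C ↦ A
    D ↦ DB

A->AB, B->C, C->A, D->DB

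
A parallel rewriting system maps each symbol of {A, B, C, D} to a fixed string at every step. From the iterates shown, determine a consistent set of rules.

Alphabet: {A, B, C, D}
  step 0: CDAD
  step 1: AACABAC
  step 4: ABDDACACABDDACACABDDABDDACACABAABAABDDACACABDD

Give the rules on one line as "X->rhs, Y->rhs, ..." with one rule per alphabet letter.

A->AB, B->DD, C->A, D->AC

  step 0 ⇒ step 1: CDAD ⇒ A·AC·AB·AC
    A ↦ AB
    C ↦ A
    D ↦ AC
    B ↦ DD  (constrained at step 1)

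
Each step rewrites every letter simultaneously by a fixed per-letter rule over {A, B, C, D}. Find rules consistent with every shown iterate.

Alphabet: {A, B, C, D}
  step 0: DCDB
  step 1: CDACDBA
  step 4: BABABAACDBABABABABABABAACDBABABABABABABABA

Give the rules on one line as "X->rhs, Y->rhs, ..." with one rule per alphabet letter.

  step 0 ⇒ step 1: DCDB ⇒ CD·A·CD·BA
    B ↦ BA
    C ↦ A
    D ↦ CD
    A ↦ BA  (constrained at step 1)

A->BA, B->BA, C->A, D->CD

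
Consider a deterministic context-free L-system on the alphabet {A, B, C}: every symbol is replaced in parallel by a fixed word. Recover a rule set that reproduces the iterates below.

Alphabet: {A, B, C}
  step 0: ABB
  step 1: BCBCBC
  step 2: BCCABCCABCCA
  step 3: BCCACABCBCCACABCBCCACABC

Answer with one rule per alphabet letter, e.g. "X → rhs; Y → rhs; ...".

  step 2 ⇒ step 3: BCCABCCABCCA ⇒ BC·CA·CA·BC·BC·CA·CA·BC·BC·CA·CA·BC
    A ↦ BC
    B ↦ BC
    C ↦ CA

A->BC, B->BC, C->CA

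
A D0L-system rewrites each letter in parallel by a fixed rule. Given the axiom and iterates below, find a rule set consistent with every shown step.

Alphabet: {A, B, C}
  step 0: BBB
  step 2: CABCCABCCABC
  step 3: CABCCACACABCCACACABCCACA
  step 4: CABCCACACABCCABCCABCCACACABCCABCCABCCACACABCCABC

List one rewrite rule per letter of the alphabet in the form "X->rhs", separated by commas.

A->BC, B->CA, C->CA

  step 3 ⇒ step 4: CABCCACACABCCACACABCCACA ⇒ CA·BC·CA·CA·CA·BC·CA·BC·CA·BC·CA·CA·CA·BC·CA·BC·CA·BC·CA·CA·CA·BC·CA·BC
    A ↦ BC
    B ↦ CA
    C ↦ CA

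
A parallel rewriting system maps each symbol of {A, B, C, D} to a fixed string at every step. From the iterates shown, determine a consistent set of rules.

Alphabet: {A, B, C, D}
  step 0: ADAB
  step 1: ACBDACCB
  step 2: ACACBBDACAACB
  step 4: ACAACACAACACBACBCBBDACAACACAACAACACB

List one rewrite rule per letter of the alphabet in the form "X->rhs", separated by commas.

  step 1 ⇒ step 2: ACBDACCB ⇒ AC·A·CB·BD·AC·A·A·CB
    A ↦ AC
    B ↦ CB
    C ↦ A
    D ↦ BD

A->AC, B->CB, C->A, D->BD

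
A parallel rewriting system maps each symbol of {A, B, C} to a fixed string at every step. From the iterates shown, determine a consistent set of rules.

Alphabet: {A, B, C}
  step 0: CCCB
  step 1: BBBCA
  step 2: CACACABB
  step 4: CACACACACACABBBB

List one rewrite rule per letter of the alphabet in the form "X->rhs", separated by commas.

A->B, B->CA, C->B

  step 1 ⇒ step 2: BBBCA ⇒ CA·CA·CA·B·B
    A ↦ B
    B ↦ CA
    C ↦ B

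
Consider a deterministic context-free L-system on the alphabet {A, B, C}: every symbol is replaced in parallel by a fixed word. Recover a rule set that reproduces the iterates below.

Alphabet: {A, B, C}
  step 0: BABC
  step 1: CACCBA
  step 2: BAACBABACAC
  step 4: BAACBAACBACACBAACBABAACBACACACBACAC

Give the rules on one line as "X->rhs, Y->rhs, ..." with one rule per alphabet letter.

A->AC, B->C, C->BA

  step 1 ⇒ step 2: CACCBA ⇒ BA·AC·BA·BA·C·AC
    A ↦ AC
    B ↦ C
    C ↦ BA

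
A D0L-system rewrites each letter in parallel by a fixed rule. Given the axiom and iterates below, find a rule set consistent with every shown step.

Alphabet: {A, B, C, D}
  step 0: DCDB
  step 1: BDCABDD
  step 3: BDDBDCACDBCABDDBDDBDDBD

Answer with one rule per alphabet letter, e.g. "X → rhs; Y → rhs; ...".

  step 0 ⇒ step 1: DCDB ⇒ BD·CA·BD·D
    B ↦ D
    C ↦ CA
    D ↦ BD
    A ↦ CDB  (constrained at step 1)

A->CDB, B->D, C->CA, D->BD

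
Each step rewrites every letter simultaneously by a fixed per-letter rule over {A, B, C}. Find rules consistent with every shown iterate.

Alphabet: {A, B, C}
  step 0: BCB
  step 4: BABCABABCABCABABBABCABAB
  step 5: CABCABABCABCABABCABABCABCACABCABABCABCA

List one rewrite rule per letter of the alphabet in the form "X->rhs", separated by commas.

A->B, B->CA, C->BA

  step 4 ⇒ step 5: BABCABABCABCABABBABCABAB ⇒ CA·B·CA·BA·B·CA·B·CA·BA·B·CA·BA·B·CA·B·CA·CA·B·CA·BA·B·CA·B·CA
    A ↦ B
    B ↦ CA
    C ↦ BA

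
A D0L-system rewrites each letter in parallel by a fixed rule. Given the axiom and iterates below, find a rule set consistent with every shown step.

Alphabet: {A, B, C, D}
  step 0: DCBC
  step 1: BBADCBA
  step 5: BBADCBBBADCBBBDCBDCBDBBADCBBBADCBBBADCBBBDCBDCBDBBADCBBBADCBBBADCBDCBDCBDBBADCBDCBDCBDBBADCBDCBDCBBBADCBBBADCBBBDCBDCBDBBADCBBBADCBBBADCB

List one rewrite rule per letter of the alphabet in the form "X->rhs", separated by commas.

A->D, B->DCB, C->A, D->BB

  step 0 ⇒ step 1: DCBC ⇒ BB·A·DCB·A
    B ↦ DCB
    C ↦ A
    D ↦ BB
    A ↦ D  (constrained at step 1)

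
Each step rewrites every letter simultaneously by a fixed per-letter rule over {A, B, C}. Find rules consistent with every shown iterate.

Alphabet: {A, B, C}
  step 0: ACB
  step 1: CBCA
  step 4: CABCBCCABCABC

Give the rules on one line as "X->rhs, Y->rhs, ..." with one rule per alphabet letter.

A->C, B->A, C->BC

  step 0 ⇒ step 1: ACB ⇒ C·BC·A
    A ↦ C
    B ↦ A
    C ↦ BC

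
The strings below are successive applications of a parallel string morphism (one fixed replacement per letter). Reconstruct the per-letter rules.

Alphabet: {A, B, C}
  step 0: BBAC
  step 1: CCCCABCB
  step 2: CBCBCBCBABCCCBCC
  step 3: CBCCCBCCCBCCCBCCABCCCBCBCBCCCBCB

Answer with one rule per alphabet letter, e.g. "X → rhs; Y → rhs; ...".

  step 2 ⇒ step 3: CBCBCBCBABCCCBCC ⇒ CB·CC·CB·CC·CB·CC·CB·CC·AB·CC·CB·CB·CB·CC·CB·CB
    A ↦ AB
    B ↦ CC
    C ↦ CB

A->AB, B->CC, C->CB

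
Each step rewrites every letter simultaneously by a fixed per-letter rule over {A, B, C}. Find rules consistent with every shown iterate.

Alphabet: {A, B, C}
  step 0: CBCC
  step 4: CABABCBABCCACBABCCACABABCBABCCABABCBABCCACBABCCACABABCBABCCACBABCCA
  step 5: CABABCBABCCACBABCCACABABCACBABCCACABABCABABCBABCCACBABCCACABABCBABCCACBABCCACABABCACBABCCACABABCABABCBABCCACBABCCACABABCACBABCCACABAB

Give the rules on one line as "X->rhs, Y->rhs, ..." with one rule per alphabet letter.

A->BAB, B->C, C->CA

  step 4 ⇒ step 5: CABABCBABCCACBABCCACABABCBABCCABABCBABCCACBABCCACABABCBABCCACBABCCA ⇒ CA·BAB·C·BAB·C·CA·C·BAB·C·CA·CA·BAB·CA·C·BAB·C·CA·CA·BAB·CA·BAB·C·BAB·C·CA·C·BAB·C·CA·CA·BAB·C·BAB·C·CA·C·BAB·C·CA·CA·BAB·CA·C·BAB·C·CA·CA·BAB·CA·BAB·C·BAB·C·CA·C·BAB·C·CA·CA·BAB·CA·C·BAB·C·CA·CA·BAB
    A ↦ BAB
    B ↦ C
    C ↦ CA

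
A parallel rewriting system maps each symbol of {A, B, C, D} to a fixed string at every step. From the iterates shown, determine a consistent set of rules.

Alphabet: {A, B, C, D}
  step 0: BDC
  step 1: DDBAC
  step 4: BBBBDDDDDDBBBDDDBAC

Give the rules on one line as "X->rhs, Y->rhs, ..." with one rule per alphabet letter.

A->DB, B->DD, C->AC, D->B

  step 0 ⇒ step 1: BDC ⇒ DD·B·AC
    B ↦ DD
    C ↦ AC
    D ↦ B
    A ↦ DB  (constrained at step 1)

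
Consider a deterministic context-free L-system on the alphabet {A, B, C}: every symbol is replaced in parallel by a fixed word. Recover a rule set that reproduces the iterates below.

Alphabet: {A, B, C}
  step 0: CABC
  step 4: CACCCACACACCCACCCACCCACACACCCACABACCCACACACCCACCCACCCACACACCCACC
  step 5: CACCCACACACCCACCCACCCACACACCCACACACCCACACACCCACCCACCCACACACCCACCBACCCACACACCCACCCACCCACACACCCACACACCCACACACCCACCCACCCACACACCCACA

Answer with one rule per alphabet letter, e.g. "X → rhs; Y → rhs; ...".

  step 4 ⇒ step 5: CACCCACACACCCACCCACCCACACACCCACABACCCACACACCCACCCACCCACACACCCACC ⇒ CA·CC·CA·CA·CA·CC·CA·CC·CA·CC·CA·CA·CA·CC·CA·CA·CA·CC·CA·CA·CA·CC·CA·CC·CA·CC·CA·CA·CA·CC·CA·CC·BA·CC·CA·CA·CA·CC·CA·CC·CA·CC·CA·CA·CA·CC·CA·CA·CA·CC·CA·CA·CA·CC·CA·CC·CA·CC·CA·CA·CA·CC·CA·CA
    A ↦ CC
    B ↦ BA
    C ↦ CA

A->CC, B->BA, C->CA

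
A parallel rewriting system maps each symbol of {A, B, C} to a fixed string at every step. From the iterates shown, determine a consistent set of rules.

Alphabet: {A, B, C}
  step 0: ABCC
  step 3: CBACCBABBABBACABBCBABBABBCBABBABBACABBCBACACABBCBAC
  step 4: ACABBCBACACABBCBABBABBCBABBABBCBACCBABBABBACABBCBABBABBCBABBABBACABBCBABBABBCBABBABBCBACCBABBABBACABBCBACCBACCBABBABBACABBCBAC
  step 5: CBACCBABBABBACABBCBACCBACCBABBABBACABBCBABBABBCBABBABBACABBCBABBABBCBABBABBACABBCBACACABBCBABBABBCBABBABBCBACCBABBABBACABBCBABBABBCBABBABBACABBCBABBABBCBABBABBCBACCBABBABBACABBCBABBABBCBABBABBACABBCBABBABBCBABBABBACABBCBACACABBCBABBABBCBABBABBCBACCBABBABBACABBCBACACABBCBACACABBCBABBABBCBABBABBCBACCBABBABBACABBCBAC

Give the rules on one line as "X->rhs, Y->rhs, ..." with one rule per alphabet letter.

A->CB, B->ABB, C->AC

  step 4 ⇒ step 5: ACABBCBACACABBCBABBABBCBABBABBCBACCBABBABBACABBCBABBABBCBABBABBACABBCBABBABBCBABBABBCBACCBABBABBACABBCBACCBACCBABBABBACABBCBAC ⇒ CB·AC·CB·ABB·ABB·AC·ABB·CB·AC·CB·AC·CB·ABB·ABB·AC·ABB·CB·ABB·ABB·CB·ABB·ABB·AC·ABB·CB·ABB·ABB·CB·ABB·ABB·AC·ABB·CB·AC·AC·ABB·CB·ABB·ABB·CB·ABB·ABB·CB·AC·CB·ABB·ABB·AC·ABB·CB·ABB·ABB·CB·ABB·ABB·AC·ABB·CB·ABB·ABB·CB·ABB·ABB·CB·AC·CB·ABB·ABB·AC·ABB·CB·ABB·ABB·CB·ABB·ABB·AC·ABB·CB·ABB·ABB·CB·ABB·ABB·AC·ABB·CB·AC·AC·ABB·CB·ABB·ABB·CB·ABB·ABB·CB·AC·CB·ABB·ABB·AC·ABB·CB·AC·AC·ABB·CB·AC·AC·ABB·CB·ABB·ABB·CB·ABB·ABB·CB·AC·CB·ABB·ABB·AC·ABB·CB·AC
    A ↦ CB
    B ↦ ABB
    C ↦ AC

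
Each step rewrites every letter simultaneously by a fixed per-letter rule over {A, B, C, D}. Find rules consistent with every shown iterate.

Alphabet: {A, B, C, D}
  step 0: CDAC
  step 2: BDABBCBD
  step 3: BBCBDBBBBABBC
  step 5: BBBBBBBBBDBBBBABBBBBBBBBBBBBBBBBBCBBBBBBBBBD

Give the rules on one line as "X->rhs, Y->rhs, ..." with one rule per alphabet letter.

A->BD, B->BB, C->A, D->C

  step 2 ⇒ step 3: BDABBCBD ⇒ BB·C·BD·BB·BB·A·BB·C
    A ↦ BD
    B ↦ BB
    C ↦ A
    D ↦ C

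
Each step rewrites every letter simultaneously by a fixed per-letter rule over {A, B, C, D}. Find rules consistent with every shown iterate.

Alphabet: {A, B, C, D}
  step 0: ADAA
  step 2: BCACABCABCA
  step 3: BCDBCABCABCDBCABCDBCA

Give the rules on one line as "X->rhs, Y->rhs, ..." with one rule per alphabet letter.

  step 2 ⇒ step 3: BCACABCABCA ⇒ BCD·B·CA·B·CA·BCD·B·CA·BCD·B·CA
    A ↦ CA
    B ↦ BCD
    C ↦ B
    D ↦ A  (constrained at step 0)

A->CA, B->BCD, C->B, D->A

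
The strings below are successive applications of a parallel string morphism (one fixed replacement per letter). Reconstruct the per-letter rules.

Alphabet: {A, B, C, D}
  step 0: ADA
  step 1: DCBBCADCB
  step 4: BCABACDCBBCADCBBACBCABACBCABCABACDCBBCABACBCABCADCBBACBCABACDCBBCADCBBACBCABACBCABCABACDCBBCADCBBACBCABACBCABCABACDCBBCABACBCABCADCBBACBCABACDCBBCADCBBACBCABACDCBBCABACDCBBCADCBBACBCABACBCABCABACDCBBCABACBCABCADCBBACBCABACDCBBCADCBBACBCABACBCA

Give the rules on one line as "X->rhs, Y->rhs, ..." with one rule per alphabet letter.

A->DCB, B->BCA, C->BAC, D->BCA

  step 0 ⇒ step 1: ADA ⇒ DCB·BCA·DCB
    A ↦ DCB
    D ↦ BCA
    B ↦ BCA  (constrained at step 1)
    C ↦ BAC  (constrained at step 1)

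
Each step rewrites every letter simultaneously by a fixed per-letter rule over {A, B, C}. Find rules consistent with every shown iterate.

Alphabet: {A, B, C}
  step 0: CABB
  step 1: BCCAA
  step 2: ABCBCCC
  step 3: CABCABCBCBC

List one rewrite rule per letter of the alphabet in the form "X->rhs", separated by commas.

A->C, B->A, C->BC

  step 2 ⇒ step 3: ABCBCCC ⇒ C·A·BC·A·BC·BC·BC
    A ↦ C
    B ↦ A
    C ↦ BC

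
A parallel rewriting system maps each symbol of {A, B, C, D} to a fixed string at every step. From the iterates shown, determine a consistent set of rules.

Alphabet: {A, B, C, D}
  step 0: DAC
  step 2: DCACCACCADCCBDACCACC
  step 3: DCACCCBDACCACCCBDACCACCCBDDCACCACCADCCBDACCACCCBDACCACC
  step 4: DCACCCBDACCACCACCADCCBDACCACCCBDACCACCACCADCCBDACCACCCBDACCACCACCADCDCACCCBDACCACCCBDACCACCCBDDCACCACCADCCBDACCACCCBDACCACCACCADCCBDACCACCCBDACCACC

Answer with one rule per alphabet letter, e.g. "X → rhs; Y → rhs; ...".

A->CBD, B->A, C->ACC, D->DC

  step 3 ⇒ step 4: DCACCCBDACCACCCBDACCACCCBDDCACCACCADCCBDACCACCCBDACCACC ⇒ DC·ACC·CBD·ACC·ACC·ACC·A·DC·CBD·ACC·ACC·CBD·ACC·ACC·ACC·A·DC·CBD·ACC·ACC·CBD·ACC·ACC·ACC·A·DC·DC·ACC·CBD·ACC·ACC·CBD·ACC·ACC·CBD·DC·ACC·ACC·A·DC·CBD·ACC·ACC·CBD·ACC·ACC·ACC·A·DC·CBD·ACC·ACC·CBD·ACC·ACC
    A ↦ CBD
    B ↦ A
    C ↦ ACC
    D ↦ DC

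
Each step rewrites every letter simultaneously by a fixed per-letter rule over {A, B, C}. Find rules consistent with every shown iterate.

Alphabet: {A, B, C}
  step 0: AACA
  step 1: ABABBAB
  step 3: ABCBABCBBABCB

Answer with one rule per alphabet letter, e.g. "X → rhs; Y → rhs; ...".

  step 0 ⇒ step 1: AACA ⇒ AB·AB·B·AB
    A ↦ AB
    C ↦ B
    B ↦ C  (constrained at step 1)

A->AB, B->C, C->B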